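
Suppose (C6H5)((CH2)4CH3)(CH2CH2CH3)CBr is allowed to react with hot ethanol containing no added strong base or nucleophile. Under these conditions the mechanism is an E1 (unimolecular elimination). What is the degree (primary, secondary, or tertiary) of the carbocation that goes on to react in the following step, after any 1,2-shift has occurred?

tertiary

Step 1: The C–Br bond breaks with both electrons going to the bromide; Br⁻ leaves and a tertiary carbocation remains.
No single 1,2-shift to an adjacent carbon would give a more-substituted cation, so no rearrangement occurs.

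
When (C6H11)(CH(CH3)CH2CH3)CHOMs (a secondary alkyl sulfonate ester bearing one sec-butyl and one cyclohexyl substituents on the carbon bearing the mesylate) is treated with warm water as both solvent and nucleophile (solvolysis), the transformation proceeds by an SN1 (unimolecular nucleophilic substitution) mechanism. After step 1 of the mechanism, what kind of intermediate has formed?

secondary carbocation

Step 1: Unassisted departure of MsO⁻ (taking the C–O bonding pair) generates a secondary carbocation.
After step 1 the species present is a secondary carbocation.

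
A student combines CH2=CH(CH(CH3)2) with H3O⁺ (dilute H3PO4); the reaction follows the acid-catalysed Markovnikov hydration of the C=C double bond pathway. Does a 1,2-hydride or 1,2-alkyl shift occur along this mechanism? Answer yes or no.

yes

The first-formed carbocation is secondary.
The adjacent isopropyl carbon already bears 2 other carbon substituents and has a hydrogen to migrate; after a 1,2-hydride shift from that carbon the positive charge sits on a tertiary centre.
Tertiary is more stable than secondary, so the shift occurs.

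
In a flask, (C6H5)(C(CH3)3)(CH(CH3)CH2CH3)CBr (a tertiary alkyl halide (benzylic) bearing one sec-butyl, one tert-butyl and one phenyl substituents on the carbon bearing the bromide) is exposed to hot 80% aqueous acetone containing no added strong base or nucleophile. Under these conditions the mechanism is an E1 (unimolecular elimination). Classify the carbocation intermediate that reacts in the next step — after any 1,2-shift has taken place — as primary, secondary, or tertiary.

Step 1: The C–Br bond breaks with both electrons going to the bromide; Br⁻ leaves and a tertiary carbocation remains.
No single 1,2-shift to an adjacent carbon would give a more-substituted cation, so no rearrangement occurs.

tertiary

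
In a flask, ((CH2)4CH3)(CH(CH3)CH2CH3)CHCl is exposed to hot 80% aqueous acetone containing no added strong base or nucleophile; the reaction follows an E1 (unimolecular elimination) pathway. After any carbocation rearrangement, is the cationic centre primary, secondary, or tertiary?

Step 1: Unassisted departure of Cl⁻ (taking the C–Cl bonding pair) generates a secondary carbocation.
Step 2: A hydride (H with its bonding pair) migrates from the adjacent sec-butyl carbon to the cationic centre — a 1,2-hydride shift — upgrading the secondary cation to a tertiary one.
The cation rearranges from secondary to tertiary via a 1,2-hydride shift from the adjacent sec-butyl carbon; the tertiary cation is what reacts next.

tertiary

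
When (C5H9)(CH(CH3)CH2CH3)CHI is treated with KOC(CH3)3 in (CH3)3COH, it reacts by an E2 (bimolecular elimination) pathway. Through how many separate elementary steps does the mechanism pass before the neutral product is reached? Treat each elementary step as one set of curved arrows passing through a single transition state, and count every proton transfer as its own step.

Step 1: The strong base (CH3)3CO⁻ removes a β-hydrogen; in the same concerted event the electrons of the breaking C–H bond form the new π(C=C) bond and the C–I σ-bond breaks, expelling I⁻. Anti-periplanar geometry; one transition state.
Total: 1 elementary step.

1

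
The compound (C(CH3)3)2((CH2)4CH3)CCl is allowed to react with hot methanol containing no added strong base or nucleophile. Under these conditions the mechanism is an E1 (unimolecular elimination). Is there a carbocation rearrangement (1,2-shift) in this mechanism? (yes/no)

The first-formed carbocation is tertiary.
No single 1,2-shift to an adjacent carbon would produce a more-substituted cation than the one already present, so no rearrangement occurs.

no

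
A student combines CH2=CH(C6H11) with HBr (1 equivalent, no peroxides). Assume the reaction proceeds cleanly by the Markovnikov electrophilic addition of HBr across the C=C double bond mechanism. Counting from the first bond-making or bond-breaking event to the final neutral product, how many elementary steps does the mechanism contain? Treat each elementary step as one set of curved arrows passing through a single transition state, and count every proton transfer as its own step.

Step 1: Protonation of the alkene by HBr: the π bond acts as the nucleophile and picks up H⁺, giving the more stable (Markovnikov) secondary carbocation. The H–Br bond breaks heterolytically, releasing Br⁻.
Step 2: A 1,2-hydride shift from the adjacent cyclohexyl carbon moves the positive charge from the secondary centre to an adjacent carbon, generating a more stable tertiary carbocation.
Step 3: Nucleophilic attack by Br⁻ on the carbocation completes the addition, giving R–Br.
Total: 3 elementary steps.

3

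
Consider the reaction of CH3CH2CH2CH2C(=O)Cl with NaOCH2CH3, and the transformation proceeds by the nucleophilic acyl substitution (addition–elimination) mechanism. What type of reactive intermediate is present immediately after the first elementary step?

tetrahedral intermediate

Step 1: Nucleophilic addition of CH3CH2O⁻ to the acyl carbon breaks the π(C=O) bond and yields a tetrahedral, anionic intermediate.
After step 1 the species present is a tetrahedral intermediate.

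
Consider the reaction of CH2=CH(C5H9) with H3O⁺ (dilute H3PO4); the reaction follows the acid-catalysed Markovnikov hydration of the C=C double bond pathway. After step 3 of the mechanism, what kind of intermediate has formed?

oxonium ion

Step 1: Electrophilic addition begins with the π(C=C) electrons forming a bond to the proton of H3O⁺. Following Markovnikov's rule, the resulting cation is secondary. H2O is released.
Step 2: A hydride (H with its bonding pair) migrates from the adjacent cyclopentyl carbon to the cationic centre — a 1,2-hydride shift — upgrading the secondary cation to a tertiary one.
Step 3: Nucleophilic capture of the cation by H2O produces the protonated alcohol (an oxonium ion).
After step 3 the species present is an oxonium ion.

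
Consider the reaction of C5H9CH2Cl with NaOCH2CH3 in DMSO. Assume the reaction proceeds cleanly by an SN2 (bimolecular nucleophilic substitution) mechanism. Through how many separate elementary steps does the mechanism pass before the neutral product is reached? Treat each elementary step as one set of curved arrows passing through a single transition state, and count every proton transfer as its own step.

Step 1: Backside attack by CH3CH2O⁻ on the carbon bearing the chloride: the new C–O bond forms as the C–Cl bond breaks, with Walden inversion at carbon.
Total: 1 elementary step.

1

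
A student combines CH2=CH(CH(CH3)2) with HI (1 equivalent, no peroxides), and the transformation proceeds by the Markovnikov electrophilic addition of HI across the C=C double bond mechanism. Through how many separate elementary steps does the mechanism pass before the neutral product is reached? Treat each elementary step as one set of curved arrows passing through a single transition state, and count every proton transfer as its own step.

Step 1: Electrophilic addition begins with the π(C=C) electrons forming a bond to the proton of HI. Following Markovnikov's rule, the resulting cation is secondary. The H–I bond breaks heterolytically, releasing I⁻.
Step 2: A hydride (H with its bonding pair) migrates from the adjacent isopropyl carbon to the cationic centre — a 1,2-hydride shift — upgrading the secondary cation to a tertiary one.
Step 3: The I⁻ anion donates a lone pair to the carbocation, forming the new C–I σ-bond and giving the neutral alkyl halide.
Total: 3 elementary steps.

3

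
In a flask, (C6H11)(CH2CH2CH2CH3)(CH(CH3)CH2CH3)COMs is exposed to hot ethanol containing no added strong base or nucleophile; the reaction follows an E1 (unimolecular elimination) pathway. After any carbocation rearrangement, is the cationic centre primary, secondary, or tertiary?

Step 1: Rate-determining heterolysis of the C–O bond gives MsO⁻ and a tertiary carbocation.
No single 1,2-shift to an adjacent carbon would give a more-substituted cation, so no rearrangement occurs.

tertiary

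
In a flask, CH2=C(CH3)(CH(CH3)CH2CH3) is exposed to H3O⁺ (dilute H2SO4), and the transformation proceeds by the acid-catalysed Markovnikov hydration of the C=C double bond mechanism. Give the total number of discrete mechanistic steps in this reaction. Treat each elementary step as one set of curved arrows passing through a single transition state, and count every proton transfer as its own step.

3

Step 1: The π electrons of the C=C bond attack a proton of H3O⁺; Markovnikov addition places the new C–H on the less-substituted alkene carbon, so the positive charge ends up on the more-substituted carbon — a tertiary carbocation. H2O is released.
(No 1,2-shift: no single shift to an adjacent carbon would give a more stable cation.)
Step 2: A lone pair on the oxygen of H2O attacks the carbocation, forming a C–O bond and an oxonium ion (a protonated alcohol).
Step 3: H2O removes a proton from the oxonium oxygen, regenerating H3O⁺ and giving the neutral alcohol.
Total: 3 elementary steps.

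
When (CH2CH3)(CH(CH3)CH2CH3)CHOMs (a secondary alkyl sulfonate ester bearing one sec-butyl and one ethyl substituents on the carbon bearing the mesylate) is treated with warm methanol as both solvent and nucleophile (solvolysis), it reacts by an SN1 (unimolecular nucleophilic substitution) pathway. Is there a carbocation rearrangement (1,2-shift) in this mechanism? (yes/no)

The first-formed carbocation is secondary.
The adjacent sec-butyl carbon already bears 2 other carbon substituents and has a hydrogen to migrate; after a 1,2-hydride shift from that carbon the positive charge sits on a tertiary centre.
Tertiary is more stable than secondary, so the shift occurs.

yes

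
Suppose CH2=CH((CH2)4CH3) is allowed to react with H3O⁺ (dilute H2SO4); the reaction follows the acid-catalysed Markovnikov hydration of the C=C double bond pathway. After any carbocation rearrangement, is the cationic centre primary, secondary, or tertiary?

Step 1: The π electrons of the C=C bond attack a proton of H3O⁺; Markovnikov addition places the new C–H on the less-substituted alkene carbon, so the positive charge ends up on the more-substituted carbon — a secondary carbocation. H2O is released.
No single 1,2-shift to an adjacent carbon would give a more-substituted cation, so no rearrangement occurs.

secondary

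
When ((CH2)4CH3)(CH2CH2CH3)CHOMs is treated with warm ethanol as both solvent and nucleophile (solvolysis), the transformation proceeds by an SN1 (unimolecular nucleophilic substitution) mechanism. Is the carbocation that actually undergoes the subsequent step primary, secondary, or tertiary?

secondary

Step 1: Ionisation: the C–O σ-bond cleaves heterolytically; both bonding electrons depart with MsO⁻, leaving a secondary carbocation at the α-carbon.
No single 1,2-shift to an adjacent carbon would give a more-substituted cation, so no rearrangement occurs.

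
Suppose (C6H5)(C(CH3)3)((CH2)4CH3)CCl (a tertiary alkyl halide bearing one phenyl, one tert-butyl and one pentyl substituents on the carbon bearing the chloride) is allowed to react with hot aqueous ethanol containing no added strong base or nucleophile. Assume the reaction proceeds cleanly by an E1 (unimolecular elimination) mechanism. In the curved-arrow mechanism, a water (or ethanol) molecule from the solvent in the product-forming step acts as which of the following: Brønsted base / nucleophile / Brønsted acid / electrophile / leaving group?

Brønsted base

Step 2: Loss of a β-proton to a water (or ethanol) molecule of the solvent: the C–H bonding pair collapses toward the cationic carbon to form the C=C π bond, yielding the alkene.
A water (or ethanol) molecule from the solvent in the product-forming step accepts a proton in a proton-transfer step — a Brønsted base.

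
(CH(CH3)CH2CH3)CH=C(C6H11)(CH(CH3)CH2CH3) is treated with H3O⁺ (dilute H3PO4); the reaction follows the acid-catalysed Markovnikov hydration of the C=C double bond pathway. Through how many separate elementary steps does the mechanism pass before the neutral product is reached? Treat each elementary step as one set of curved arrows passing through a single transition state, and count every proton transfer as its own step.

Step 1: Electrophilic addition begins with the π(C=C) electrons forming a bond to the proton of H3O⁺. Following Markovnikov's rule, the resulting cation is tertiary. H2O is released.
(No 1,2-shift: no single shift to an adjacent carbon would give a more stable cation.)
Step 2: Nucleophilic capture of the cation by H2O produces the protonated alcohol (an oxonium ion).
Step 3: Proton transfer from the O–H of the oxonium ion to H2O completes the catalytic cycle and yields the alcohol.
Total: 3 elementary steps.

3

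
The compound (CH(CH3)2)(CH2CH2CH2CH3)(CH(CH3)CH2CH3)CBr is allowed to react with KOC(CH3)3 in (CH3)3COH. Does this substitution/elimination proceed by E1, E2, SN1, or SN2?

Conditions: a strong/bulky base with a tertiary substrate bearing a β-hydrogen.
These conditions are the textbook signature of the E2 pathway.
A strong (often hindered) base removes a β-H in concert with loss of the leaving group — bimolecular elimination.

E2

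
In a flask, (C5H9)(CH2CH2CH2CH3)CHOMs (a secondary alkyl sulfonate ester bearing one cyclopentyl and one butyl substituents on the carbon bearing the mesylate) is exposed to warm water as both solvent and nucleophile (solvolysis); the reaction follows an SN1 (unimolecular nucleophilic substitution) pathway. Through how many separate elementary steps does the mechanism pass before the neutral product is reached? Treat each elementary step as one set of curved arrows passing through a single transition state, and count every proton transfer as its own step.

4

Step 1: Ionisation: the C–O σ-bond cleaves heterolytically; both bonding electrons depart with MsO⁻, leaving a secondary carbocation at the α-carbon.
Step 2: A hydride (H with its bonding pair) migrates from the adjacent cyclopentyl carbon to the cationic centre — a 1,2-hydride shift — upgrading the secondary cation to a tertiary one.
Step 3: Nucleophilic capture: the oxygen of H2O bonds to the cationic carbon, producing an oxonium-ion intermediate.
Step 4: A second solvent molecule removes the proton on oxygen, giving the neutral alcohol product.
Total: 4 elementary steps.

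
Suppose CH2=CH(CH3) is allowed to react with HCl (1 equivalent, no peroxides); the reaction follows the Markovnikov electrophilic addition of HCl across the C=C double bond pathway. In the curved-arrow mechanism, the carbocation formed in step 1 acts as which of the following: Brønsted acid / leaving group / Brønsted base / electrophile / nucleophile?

electrophile

Step 2: The Cl⁻ anion donates a lone pair to the carbocation, forming the new C–Cl σ-bond and giving the neutral alkyl halide.
The carbocation formed in step 1 accepts an electron pair into an empty or π* orbital — it is the electrophile.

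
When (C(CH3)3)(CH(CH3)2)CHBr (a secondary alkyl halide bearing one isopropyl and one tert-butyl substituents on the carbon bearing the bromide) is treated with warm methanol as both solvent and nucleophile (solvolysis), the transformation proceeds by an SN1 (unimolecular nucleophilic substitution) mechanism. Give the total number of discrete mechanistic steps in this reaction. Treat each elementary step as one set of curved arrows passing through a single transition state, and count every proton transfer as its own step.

Step 1: Ionisation: the C–Br σ-bond cleaves heterolytically; both bonding electrons depart with Br⁻, leaving a secondary carbocation at the α-carbon.
Step 2: A 1,2-hydride shift from the adjacent isopropyl carbon moves the positive charge from the secondary centre to an adjacent carbon, generating a more stable tertiary carbocation.
Step 3: A lone pair on the oxygen of CH3OH attacks the carbocation, forming a new C–O σ-bond and an oxonium ion.
Step 4: Deprotonation of the oxonium oxygen by solvent methanol yields the neutral ether.
Total: 4 elementary steps.

4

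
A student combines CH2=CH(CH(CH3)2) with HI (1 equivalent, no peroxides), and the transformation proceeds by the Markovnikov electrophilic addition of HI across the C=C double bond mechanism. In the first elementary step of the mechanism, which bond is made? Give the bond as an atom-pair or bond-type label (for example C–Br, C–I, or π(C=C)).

Step 1: Protonation of the alkene by HI: the π bond acts as the nucleophile and picks up H⁺, giving the more stable (Markovnikov) secondary carbocation. The H–I bond breaks heterolytically, releasing I⁻.
The bond formed in this step is the C–H bond.

C–H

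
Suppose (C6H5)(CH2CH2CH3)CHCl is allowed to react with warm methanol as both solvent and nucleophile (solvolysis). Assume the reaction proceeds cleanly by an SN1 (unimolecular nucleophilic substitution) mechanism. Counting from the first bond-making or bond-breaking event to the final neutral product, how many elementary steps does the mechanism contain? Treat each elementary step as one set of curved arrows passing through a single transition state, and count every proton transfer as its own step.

3

Step 1: The C–Cl bond breaks with both electrons going to the chloride; Cl⁻ leaves and a secondary carbocation remains.
(No 1,2-shift: no single shift to an adjacent carbon would give a more stable cation.)
Step 2: A lone pair on the oxygen of CH3OH attacks the carbocation, forming a new C–O σ-bond and an oxonium ion.
Step 3: Proton transfer from the O–H of the oxonium ion to a solvent molecule delivers the neutral ether.
Total: 3 elementary steps.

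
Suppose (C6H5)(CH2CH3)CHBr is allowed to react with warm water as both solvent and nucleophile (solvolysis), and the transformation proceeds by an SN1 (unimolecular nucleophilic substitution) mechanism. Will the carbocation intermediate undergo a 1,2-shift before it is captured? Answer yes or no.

The first-formed carbocation is secondary.
No single 1,2-shift to an adjacent carbon would produce a more-substituted cation than the one already present, so no rearrangement occurs.

no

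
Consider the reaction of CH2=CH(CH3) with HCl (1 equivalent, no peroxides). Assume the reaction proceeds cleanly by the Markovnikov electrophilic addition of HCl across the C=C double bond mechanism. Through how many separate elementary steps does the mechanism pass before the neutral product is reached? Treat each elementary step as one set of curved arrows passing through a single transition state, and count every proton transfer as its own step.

2

Step 1: Protonation of the alkene by HCl: the π bond acts as the nucleophile and picks up H⁺, giving the more stable (Markovnikov) secondary carbocation. The H–Cl bond breaks heterolytically, releasing Cl⁻.
(No 1,2-shift: no single shift to an adjacent carbon would give a more stable cation.)
Step 2: The Cl⁻ anion donates a lone pair to the carbocation, forming the new C–Cl σ-bond and giving the neutral alkyl halide.
Total: 2 elementary steps.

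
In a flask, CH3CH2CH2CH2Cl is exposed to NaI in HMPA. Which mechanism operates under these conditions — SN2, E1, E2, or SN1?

SN2

Conditions: a primary substrate with a strong nucleophile in the polar aprotic solvent HMPA.
These conditions are the textbook signature of the SN2 pathway.
An unhindered substrate with a strong nucleophile in a polar aprotic solvent favours one-step backside displacement.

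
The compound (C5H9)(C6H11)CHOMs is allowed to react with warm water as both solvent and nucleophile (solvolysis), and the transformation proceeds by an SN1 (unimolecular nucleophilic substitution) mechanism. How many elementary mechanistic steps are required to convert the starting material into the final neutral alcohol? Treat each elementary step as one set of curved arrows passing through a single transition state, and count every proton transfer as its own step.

Step 1: The C–O bond breaks with both electrons going to the mesylate; MsO⁻ leaves and a secondary carbocation remains.
Step 2: A 1,2-hydride shift from the adjacent cyclopentyl carbon moves the positive charge from the secondary centre to an adjacent carbon, generating a more stable tertiary carbocation.
Step 3: H2O donates an oxygen lone pair into the empty p orbital of the cation, giving a protonated alcohol (an oxonium ion).
Step 4: Deprotonation of the oxonium oxygen by solvent water yields the neutral alcohol.
Total: 4 elementary steps.

4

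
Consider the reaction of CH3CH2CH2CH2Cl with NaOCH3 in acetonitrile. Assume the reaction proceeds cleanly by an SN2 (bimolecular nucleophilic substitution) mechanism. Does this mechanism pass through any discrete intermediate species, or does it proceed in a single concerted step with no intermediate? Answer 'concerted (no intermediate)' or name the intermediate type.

The methoxide nucleophile donates a lone pair from O to the α-carbon in a backside attack; simultaneously the C–Cl σ-bond breaks and both of its electrons leave with Cl⁻. One concerted step with inversion of configuration.
All bond changes occur in one transition state; no discrete intermediate is formed.

concerted (no intermediate)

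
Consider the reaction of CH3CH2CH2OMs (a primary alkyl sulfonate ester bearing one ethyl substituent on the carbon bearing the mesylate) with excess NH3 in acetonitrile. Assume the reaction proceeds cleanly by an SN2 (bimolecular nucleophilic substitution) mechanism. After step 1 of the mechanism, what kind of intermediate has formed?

ammonium ion

Step 1: A lone pair on the N of NH3 attacks the α-carbon from the back side while the C–O bond breaks; both bonding electrons leave with MsO⁻. The product of this concerted step is an alkylammonium ion.
After step 1 the species present is an ammonium ion.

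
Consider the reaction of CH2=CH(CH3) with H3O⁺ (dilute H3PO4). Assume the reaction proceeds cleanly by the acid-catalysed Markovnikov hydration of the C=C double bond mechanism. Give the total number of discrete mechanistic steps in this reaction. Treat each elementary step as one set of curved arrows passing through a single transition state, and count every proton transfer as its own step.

3

Step 1: The π electrons of the C=C bond attack a proton of H3O⁺; Markovnikov addition places the new C–H on the less-substituted alkene carbon, so the positive charge ends up on the more-substituted carbon — a secondary carbocation. H2O is released.
(No 1,2-shift: no single shift to an adjacent carbon would give a more stable cation.)
Step 2: A lone pair on the oxygen of H2O attacks the carbocation, forming a C–O bond and an oxonium ion (a protonated alcohol).
Step 3: Proton transfer from the O–H of the oxonium ion to H2O completes the catalytic cycle and yields the alcohol.
Total: 3 elementary steps.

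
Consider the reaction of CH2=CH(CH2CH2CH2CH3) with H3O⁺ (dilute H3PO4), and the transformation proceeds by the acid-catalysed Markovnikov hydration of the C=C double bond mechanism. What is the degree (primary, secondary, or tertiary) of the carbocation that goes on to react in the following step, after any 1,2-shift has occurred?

secondary

Step 1: The π electrons of the C=C bond attack a proton of H3O⁺; Markovnikov addition places the new C–H on the less-substituted alkene carbon, so the positive charge ends up on the more-substituted carbon — a secondary carbocation. H2O is released.
No single 1,2-shift to an adjacent carbon would give a more-substituted cation, so no rearrangement occurs.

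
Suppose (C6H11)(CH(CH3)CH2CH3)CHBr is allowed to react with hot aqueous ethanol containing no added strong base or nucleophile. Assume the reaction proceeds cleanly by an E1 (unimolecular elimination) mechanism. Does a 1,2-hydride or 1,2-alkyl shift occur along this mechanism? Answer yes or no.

yes

The first-formed carbocation is secondary.
The adjacent sec-butyl carbon already bears 2 other carbon substituents and has a hydrogen to migrate; after a 1,2-hydride shift from that carbon the positive charge sits on a tertiary centre.
Tertiary is more stable than secondary, so the shift occurs.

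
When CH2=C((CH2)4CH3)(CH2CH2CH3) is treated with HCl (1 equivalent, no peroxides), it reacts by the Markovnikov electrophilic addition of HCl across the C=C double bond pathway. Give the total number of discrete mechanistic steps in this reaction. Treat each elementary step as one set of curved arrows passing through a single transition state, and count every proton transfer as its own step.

2

Step 1: Electrophilic addition begins with the π(C=C) electrons forming a bond to the proton of HCl. Following Markovnikov's rule, the resulting cation is tertiary. The H–Cl bond breaks heterolytically, releasing Cl⁻.
(No 1,2-shift: no single shift to an adjacent carbon would give a more stable cation.)
Step 2: The Cl⁻ anion donates a lone pair to the carbocation, forming the new C–Cl σ-bond and giving the neutral alkyl halide.
Total: 2 elementary steps.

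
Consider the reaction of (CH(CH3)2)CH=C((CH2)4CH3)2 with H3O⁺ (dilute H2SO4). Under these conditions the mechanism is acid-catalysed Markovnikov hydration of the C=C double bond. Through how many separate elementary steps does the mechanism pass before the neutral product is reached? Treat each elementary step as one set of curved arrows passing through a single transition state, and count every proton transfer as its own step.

3

Step 1: Electrophilic addition begins with the π(C=C) electrons forming a bond to the proton of H3O⁺. Following Markovnikov's rule, the resulting cation is tertiary. H2O is released.
(No 1,2-shift: no single shift to an adjacent carbon would give a more stable cation.)
Step 2: Nucleophilic capture of the cation by H2O produces the protonated alcohol (an oxonium ion).
Step 3: Deprotonation of the oxonium ion by a water molecule delivers the neutral alcohol and regenerates the acid catalyst.
Total: 3 elementary steps.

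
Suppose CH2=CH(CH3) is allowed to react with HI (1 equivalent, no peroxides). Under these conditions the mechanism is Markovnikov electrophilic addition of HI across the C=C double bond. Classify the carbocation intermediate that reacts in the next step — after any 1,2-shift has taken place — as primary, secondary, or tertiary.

Step 1: The π electrons of the C=C bond attack a proton of HI; Markovnikov addition places the new C–H on the less-substituted alkene carbon, so the positive charge ends up on the more-substituted carbon — a secondary carbocation. The H–I bond breaks heterolytically, releasing I⁻.
No single 1,2-shift to an adjacent carbon would give a more-substituted cation, so no rearrangement occurs.

secondary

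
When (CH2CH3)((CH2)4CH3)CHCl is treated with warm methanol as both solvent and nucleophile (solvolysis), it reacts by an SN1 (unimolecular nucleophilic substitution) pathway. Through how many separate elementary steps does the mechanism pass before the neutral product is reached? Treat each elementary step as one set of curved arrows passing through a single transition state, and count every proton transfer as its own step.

Step 1: Ionisation: the C–Cl σ-bond cleaves heterolytically; both bonding electrons depart with Cl⁻, leaving a secondary carbocation at the α-carbon.
(No 1,2-shift: no single shift to an adjacent carbon would give a more stable cation.)
Step 2: A lone pair on the oxygen of CH3OH attacks the carbocation, forming a new C–O σ-bond and an oxonium ion.
Step 3: Proton transfer from the O–H of the oxonium ion to a solvent molecule delivers the neutral ether.
Total: 3 elementary steps.

3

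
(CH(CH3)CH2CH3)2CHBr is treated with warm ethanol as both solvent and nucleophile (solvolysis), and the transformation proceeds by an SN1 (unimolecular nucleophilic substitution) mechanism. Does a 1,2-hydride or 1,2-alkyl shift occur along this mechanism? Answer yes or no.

The first-formed carbocation is secondary.
The adjacent sec-butyl carbon already bears 2 other carbon substituents and has a hydrogen to migrate; after a 1,2-hydride shift from that carbon the positive charge sits on a tertiary centre.
Tertiary is more stable than secondary, so the shift occurs.

yes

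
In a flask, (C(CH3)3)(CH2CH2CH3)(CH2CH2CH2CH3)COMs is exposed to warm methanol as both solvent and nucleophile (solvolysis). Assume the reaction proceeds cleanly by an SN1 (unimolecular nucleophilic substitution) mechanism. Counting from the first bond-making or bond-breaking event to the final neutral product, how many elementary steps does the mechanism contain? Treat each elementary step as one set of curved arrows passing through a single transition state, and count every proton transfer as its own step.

3

Step 1: Ionisation: the C–O σ-bond cleaves heterolytically; both bonding electrons depart with MsO⁻, leaving a tertiary carbocation at the α-carbon.
(No 1,2-shift: no single shift to an adjacent carbon would give a more stable cation.)
Step 2: Nucleophilic capture: the oxygen of CH3OH bonds to the cationic carbon, producing an oxonium-ion intermediate.
Step 3: A second solvent molecule removes the proton on oxygen, giving the neutral ether product.
Total: 3 elementary steps.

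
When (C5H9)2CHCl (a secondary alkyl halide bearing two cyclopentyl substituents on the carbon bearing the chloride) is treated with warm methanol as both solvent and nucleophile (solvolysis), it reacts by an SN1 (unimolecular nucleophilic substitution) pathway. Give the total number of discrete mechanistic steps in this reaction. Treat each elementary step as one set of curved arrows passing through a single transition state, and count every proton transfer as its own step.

4

Step 1: Ionisation: the C–Cl σ-bond cleaves heterolytically; both bonding electrons depart with Cl⁻, leaving a secondary carbocation at the α-carbon.
Step 2: A 1,2-hydride shift from the adjacent cyclopentyl carbon moves the positive charge from the secondary centre to an adjacent carbon, generating a more stable tertiary carbocation.
Step 3: Nucleophilic capture: the oxygen of CH3OH bonds to the cationic carbon, producing an oxonium-ion intermediate.
Step 4: Proton transfer from the O–H of the oxonium ion to a solvent molecule delivers the neutral ether.
Total: 4 elementary steps.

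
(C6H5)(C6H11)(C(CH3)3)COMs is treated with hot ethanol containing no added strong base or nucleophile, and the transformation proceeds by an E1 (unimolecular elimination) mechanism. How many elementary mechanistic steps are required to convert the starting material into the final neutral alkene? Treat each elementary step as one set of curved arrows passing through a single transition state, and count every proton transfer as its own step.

2

Step 1: Unassisted departure of MsO⁻ (taking the C–O bonding pair) generates a tertiary carbocation.
(No 1,2-shift: no single shift to an adjacent carbon would give a more stable cation.)
Step 2: Loss of a β-proton to an ethanol molecule of the solvent: the C–H bonding pair collapses toward the cationic carbon to form the C=C π bond, yielding the alkene.
Total: 2 elementary steps.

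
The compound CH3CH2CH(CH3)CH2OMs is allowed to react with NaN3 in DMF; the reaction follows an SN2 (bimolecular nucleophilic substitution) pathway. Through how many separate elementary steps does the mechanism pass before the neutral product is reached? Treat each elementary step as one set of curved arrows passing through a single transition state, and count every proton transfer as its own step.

Step 1: Backside attack by N3⁻ on the carbon bearing the mesylate: the new C–N bond forms as the C–O bond breaks, with Walden inversion at carbon.
Total: 1 elementary step.

1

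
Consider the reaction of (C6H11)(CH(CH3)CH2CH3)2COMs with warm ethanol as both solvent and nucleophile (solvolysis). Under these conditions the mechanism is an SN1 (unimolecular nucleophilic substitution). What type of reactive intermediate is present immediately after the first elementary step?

tertiary carbocation

Step 1: The C–O bond breaks with both electrons going to the mesylate; MsO⁻ leaves and a tertiary carbocation remains.
After step 1 the species present is a tertiary carbocation.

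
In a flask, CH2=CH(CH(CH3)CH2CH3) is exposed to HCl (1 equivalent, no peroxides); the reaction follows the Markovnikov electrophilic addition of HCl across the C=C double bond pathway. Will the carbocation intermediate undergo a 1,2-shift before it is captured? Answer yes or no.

yes

The first-formed carbocation is secondary.
The adjacent sec-butyl carbon already bears 2 other carbon substituents and has a hydrogen to migrate; after a 1,2-hydride shift from that carbon the positive charge sits on a tertiary centre.
Tertiary is more stable than secondary, so the shift occurs.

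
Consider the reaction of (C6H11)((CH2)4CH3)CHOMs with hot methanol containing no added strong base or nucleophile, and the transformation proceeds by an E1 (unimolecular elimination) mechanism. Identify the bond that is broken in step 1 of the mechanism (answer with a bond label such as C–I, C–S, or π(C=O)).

Step 1: Ionisation: the C–O σ-bond cleaves heterolytically; both bonding electrons depart with MsO⁻, leaving a secondary carbocation at the α-carbon.
The bond broken in this step is the C–O bond.

C–O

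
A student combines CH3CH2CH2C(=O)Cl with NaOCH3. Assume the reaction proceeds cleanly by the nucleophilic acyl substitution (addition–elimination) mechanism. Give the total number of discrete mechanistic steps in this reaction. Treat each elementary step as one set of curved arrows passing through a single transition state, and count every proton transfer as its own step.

Step 1: CH3O⁻ adds to the carbonyl carbon; the C=O π electrons shift onto oxygen and a tetrahedral alkoxide intermediate forms.
Step 2: Elimination step: re-formation of the carbonyl π bond drives out Cl⁻, giving the new acyl compound.
Total: 2 elementary steps.

2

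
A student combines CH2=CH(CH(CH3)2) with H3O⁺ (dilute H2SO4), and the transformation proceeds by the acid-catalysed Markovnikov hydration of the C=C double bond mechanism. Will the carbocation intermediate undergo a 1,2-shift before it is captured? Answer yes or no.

The first-formed carbocation is secondary.
The adjacent isopropyl carbon already bears 2 other carbon substituents and has a hydrogen to migrate; after a 1,2-hydride shift from that carbon the positive charge sits on a tertiary centre.
Tertiary is more stable than secondary, so the shift occurs.

yes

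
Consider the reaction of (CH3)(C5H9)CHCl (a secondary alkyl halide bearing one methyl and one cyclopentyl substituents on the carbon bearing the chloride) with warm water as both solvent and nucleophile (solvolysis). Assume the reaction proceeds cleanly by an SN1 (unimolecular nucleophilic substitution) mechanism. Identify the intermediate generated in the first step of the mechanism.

secondary carbocation

Step 1: The C–Cl bond breaks with both electrons going to the chloride; Cl⁻ leaves and a secondary carbocation remains.
After step 1 the species present is a secondary carbocation.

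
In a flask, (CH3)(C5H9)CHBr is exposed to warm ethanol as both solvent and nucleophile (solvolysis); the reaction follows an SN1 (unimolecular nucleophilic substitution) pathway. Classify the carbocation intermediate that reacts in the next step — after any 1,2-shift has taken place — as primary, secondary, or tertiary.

Step 1: Unassisted departure of Br⁻ (taking the C–Br bonding pair) generates a secondary carbocation.
Step 2: Carbocation rearrangement: a 1,2-hydride shift from the adjacent cyclopentyl carbon converts the initially-formed secondary cation into the more stable tertiary cation.
The cation rearranges from secondary to tertiary via a 1,2-hydride shift from the adjacent cyclopentyl carbon; the tertiary cation is what reacts next.

tertiary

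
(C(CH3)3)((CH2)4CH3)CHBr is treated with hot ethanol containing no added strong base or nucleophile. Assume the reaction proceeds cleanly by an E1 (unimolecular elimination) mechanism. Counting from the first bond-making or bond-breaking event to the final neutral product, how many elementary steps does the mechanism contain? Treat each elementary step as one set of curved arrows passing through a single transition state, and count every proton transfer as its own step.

Step 1: Unassisted departure of Br⁻ (taking the C–Br bonding pair) generates a secondary carbocation.
Step 2: A 1,2-methyl shift from the adjacent tert-butyl carbon moves the positive charge from the secondary centre to an adjacent carbon, generating a more stable tertiary carbocation.
Step 3: Loss of a β-proton to an ethanol molecule of the solvent: the C–H bonding pair collapses toward the cationic carbon to form the C=C π bond, yielding the alkene.
Total: 3 elementary steps.

3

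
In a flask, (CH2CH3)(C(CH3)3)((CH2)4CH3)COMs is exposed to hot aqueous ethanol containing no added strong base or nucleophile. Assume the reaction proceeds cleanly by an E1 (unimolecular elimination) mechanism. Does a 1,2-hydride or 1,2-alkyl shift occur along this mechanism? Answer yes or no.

no

The first-formed carbocation is tertiary.
No single 1,2-shift to an adjacent carbon would produce a more-substituted cation than the one already present, so no rearrangement occurs.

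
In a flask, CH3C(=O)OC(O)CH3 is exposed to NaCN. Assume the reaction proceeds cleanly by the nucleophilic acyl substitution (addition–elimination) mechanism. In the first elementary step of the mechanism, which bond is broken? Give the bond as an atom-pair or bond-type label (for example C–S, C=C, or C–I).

π(C=O)

Step 1: A lone pair on the C of CN⁻ attacks the electrophilic acyl carbon; the π(C=O) electrons move onto oxygen, giving a tetrahedral intermediate.
The bond broken in this step is the π(C=O) bond.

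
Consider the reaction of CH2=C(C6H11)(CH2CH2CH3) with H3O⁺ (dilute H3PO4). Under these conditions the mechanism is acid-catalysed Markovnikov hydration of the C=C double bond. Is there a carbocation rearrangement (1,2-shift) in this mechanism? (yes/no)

no

The first-formed carbocation is tertiary.
No single 1,2-shift to an adjacent carbon would produce a more-substituted cation than the one already present, so no rearrangement occurs.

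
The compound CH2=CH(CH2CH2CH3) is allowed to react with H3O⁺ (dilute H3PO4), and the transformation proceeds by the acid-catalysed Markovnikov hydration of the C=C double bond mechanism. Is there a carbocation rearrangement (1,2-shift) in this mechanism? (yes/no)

no

The first-formed carbocation is secondary.
No single 1,2-shift to an adjacent carbon would produce a more-substituted cation than the one already present, so no rearrangement occurs.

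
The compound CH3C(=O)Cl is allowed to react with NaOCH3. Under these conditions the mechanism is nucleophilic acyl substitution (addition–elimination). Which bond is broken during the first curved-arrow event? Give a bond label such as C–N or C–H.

Step 1: A lone pair on the O of CH3O⁻ attacks the electrophilic acyl carbon; the π(C=O) electrons move onto oxygen, giving a tetrahedral intermediate.
The bond broken in this step is the π(C=O) bond.

π(C=O)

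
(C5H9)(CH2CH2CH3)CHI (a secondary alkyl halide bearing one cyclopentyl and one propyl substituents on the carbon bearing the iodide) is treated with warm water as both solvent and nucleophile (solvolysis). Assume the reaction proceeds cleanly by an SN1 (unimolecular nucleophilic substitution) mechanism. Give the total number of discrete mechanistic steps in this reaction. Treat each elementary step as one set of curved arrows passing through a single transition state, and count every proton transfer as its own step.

4

Step 1: Ionisation: the C–I σ-bond cleaves heterolytically; both bonding electrons depart with I⁻, leaving a secondary carbocation at the α-carbon.
Step 2: A 1,2-hydride shift from the adjacent cyclopentyl carbon moves the positive charge from the secondary centre to an adjacent carbon, generating a more stable tertiary carbocation.
Step 3: Nucleophilic capture: the oxygen of H2O bonds to the cationic carbon, producing an oxonium-ion intermediate.
Step 4: Proton transfer from the O–H of the oxonium ion to a solvent molecule delivers the neutral alcohol.
Total: 4 elementary steps.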